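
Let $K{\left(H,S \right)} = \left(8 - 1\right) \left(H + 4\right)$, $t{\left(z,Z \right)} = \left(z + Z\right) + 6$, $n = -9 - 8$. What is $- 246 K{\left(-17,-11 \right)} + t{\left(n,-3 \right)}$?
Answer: $22372$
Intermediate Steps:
$n = -17$
$t{\left(z,Z \right)} = 6 + Z + z$ ($t{\left(z,Z \right)} = \left(Z + z\right) + 6 = 6 + Z + z$)
$K{\left(H,S \right)} = 28 + 7 H$ ($K{\left(H,S \right)} = 7 \left(4 + H\right) = 28 + 7 H$)
$- 246 K{\left(-17,-11 \right)} + t{\left(n,-3 \right)} = - 246 \left(28 + 7 \left(-17\right)\right) - 14 = - 246 \left(28 - 119\right) - 14 = \left(-246\right) \left(-91\right) - 14 = 22386 - 14 = 22372$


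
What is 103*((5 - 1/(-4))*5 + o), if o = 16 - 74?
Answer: -13081/4 ≈ -3270.3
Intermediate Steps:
o = -58
103*((5 - 1/(-4))*5 + o) = 103*((5 - 1/(-4))*5 - 58) = 103*((5 - 1*(-1/4))*5 - 58) = 103*((5 + 1/4)*5 - 58) = 103*((21/4)*5 - 58) = 103*(105/4 - 58) = 103*(-127/4) = -13081/4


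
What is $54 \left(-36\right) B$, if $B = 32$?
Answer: $-62208$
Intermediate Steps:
$54 \left(-36\right) B = 54 \left(-36\right) 32 = \left(-1944\right) 32 = -62208$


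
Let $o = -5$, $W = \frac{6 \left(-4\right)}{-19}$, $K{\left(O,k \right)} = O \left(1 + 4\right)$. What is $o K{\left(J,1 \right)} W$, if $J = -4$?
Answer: $\frac{2400}{19} \approx 126.32$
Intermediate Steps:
$K{\left(O,k \right)} = 5 O$ ($K{\left(O,k \right)} = O 5 = 5 O$)
$W = \frac{24}{19}$ ($W = \left(-24\right) \left(- \frac{1}{19}\right) = \frac{24}{19} \approx 1.2632$)
$o K{\left(J,1 \right)} W = - 5 \cdot 5 \left(-4\right) \frac{24}{19} = \left(-5\right) \left(-20\right) \frac{24}{19} = 100 \cdot \frac{24}{19} = \frac{2400}{19}$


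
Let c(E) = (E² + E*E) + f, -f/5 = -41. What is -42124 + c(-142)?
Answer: -1591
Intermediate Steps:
f = 205 (f = -5*(-41) = 205)
c(E) = 205 + 2*E² (c(E) = (E² + E*E) + 205 = (E² + E²) + 205 = 2*E² + 205 = 205 + 2*E²)
-42124 + c(-142) = -42124 + (205 + 2*(-142)²) = -42124 + (205 + 2*20164) = -42124 + (205 + 40328) = -42124 + 40533 = -1591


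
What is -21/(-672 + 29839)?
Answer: -21/29167 ≈ -0.00071999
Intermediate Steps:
-21/(-672 + 29839) = -21/29167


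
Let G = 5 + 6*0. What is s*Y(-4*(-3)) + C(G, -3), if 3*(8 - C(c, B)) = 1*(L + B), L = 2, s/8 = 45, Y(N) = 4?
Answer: 4345/3 ≈ 1448.3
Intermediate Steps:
G = 5 (G = 5 + 0 = 5)
s = 360 (s = 8*45 = 360)
C(c, B) = 22/3 - B/3 (C(c, B) = 8 - (2 + B)/3 = 8 + (-⅔ - B/3) = 22/3 - B/3)
s*Y(-4*(-3)) + C(G, -3) = 360*4 + (22/3 - ⅓*(-3)) = 1440 + (22/3 + 1) = 1440 + 25/3 = 4345/3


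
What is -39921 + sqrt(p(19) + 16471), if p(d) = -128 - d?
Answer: -39921 + 2*sqrt(4081) ≈ -39793.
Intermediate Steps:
-39921 + sqrt(p(19) + 16471) = -39921 + sqrt((-128 - 1*19) + 16471) = -39921 + sqrt((-128 - 19) + 16471) = -39921 + sqrt(-147 + 16471) = -39921 + sqrt(16324) = -39921 + 2*sqrt(4081)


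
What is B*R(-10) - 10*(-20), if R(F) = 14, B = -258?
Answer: -3412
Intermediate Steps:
B*R(-10) - 10*(-20) = -258*14 - 10*(-20) = -3612 + 200 = -3412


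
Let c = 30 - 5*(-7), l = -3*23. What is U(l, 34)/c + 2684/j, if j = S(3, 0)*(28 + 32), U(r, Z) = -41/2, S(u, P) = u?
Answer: 17077/1170 ≈ 14.596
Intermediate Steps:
l = -69
U(r, Z) = -41/2 (U(r, Z) = -41*½ = -41/2)
c = 65 (c = 30 + 35 = 65)
j = 180 (j = 3*(28 + 32) = 3*60 = 180)
U(l, 34)/c + 2684/j = -41/2/65 + 2684/180 = -41/2*1/65 + 2684*(1/180) = -41/130 + 671/45 = 17077/1170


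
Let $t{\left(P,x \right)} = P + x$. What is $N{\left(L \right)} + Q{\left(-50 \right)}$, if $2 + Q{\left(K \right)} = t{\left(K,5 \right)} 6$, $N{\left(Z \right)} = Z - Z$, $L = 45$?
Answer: $-272$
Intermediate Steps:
$N{\left(Z \right)} = 0$
$Q{\left(K \right)} = 28 + 6 K$ ($Q{\left(K \right)} = -2 + \left(K + 5\right) 6 = -2 + \left(5 + K\right) 6 = -2 + \left(30 + 6 K\right) = 28 + 6 K$)
$N{\left(L \right)} + Q{\left(-50 \right)} = 0 + \left(28 + 6 \left(-50\right)\right) = 0 + \left(28 - 300\right) = 0 - 272 = -272$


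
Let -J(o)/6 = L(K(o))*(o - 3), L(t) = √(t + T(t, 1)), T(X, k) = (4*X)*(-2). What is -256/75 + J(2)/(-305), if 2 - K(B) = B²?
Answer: -256/75 - 6*√14/305 ≈ -3.4869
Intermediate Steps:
K(B) = 2 - B²
T(X, k) = -8*X
L(t) = √7*√(-t) (L(t) = √(t - 8*t) = √(-7*t) = √7*√(-t))
J(o) = -6*√7*√(-2 + o²)*(-3 + o) (J(o) = -6*√7*√(-(2 - o²))*(o - 3) = -6*√7*√(-2 + o²)*(-3 + o))
-256/75 + J(2)/(-305) = -256/75 + (√(-14 + 7*2²)*(18 - 6*2))/(-305) = -256*1/75 + (√(-14 + 7*4)*(18 - 12))*(-1/305) = -256/75 + (√(-14 + 28)*6)*(-1/305) = -256/75 + (√14*6)*(-1/305) = -256/75 + (6*√14)*(-1/305) = -256/75 - 6*√14/305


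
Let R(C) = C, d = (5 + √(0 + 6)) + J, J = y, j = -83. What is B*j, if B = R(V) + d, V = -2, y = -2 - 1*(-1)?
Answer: -166 - 83*√6 ≈ -369.31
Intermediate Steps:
y = -1 (y = -2 + 1 = -1)
J = -1
d = 4 + √6 (d = (5 + √(0 + 6)) - 1 = (5 + √6) - 1 = 4 + √6 ≈ 6.4495)
B = 2 + √6 (B = -2 + (4 + √6) = 2 + √6 ≈ 4.4495)
B*j = (2 + √6)*(-83) = -166 - 83*√6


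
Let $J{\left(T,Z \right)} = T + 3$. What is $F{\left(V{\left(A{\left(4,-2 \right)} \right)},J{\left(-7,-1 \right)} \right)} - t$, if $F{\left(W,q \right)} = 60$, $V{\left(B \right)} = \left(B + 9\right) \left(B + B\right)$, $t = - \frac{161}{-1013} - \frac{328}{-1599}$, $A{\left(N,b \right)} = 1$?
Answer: $\frac{2356037}{39507} \approx 59.636$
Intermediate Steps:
$J{\left(T,Z \right)} = 3 + T$
$t = \frac{14383}{39507}$ ($t = \left(-161\right) \left(- \frac{1}{1013}\right) - - \frac{8}{39} = \frac{161}{1013} + \frac{8}{39} = \frac{14383}{39507} \approx 0.36406$)
$V{\left(B \right)} = 2 B \left(9 + B\right)$ ($V{\left(B \right)} = \left(9 + B\right) 2 B = 2 B \left(9 + B\right)$)
$F{\left(V{\left(A{\left(4,-2 \right)} \right)},J{\left(-7,-1 \right)} \right)} - t = 60 - \frac{14383}{39507} = \frac{2356037}{39507}$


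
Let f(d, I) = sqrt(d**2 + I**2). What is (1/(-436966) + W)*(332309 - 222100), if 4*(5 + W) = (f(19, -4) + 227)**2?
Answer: 7263675875742/5081 + 25017443*sqrt(377)/2 ≈ 1.6725e+9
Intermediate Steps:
f(d, I) = sqrt(I**2 + d**2)
W = -5 + (227 + sqrt(377))**2/4 (W = -5 + (sqrt((-4)**2 + 19**2) + 227)**2/4 = -5 + (sqrt(16 + 361) + 227)**2/4 = -5 + (sqrt(377) + 227)**2/4 = -5 + (227 + sqrt(377))**2/4 ≈ 15175.)
(1/(-436966) + W)*(332309 - 222100) = (1/(-436966) + (25943/2 + 227*sqrt(377)/2))*(332309 - 222100) = (-1/436966 + (25943/2 + 227*sqrt(377)/2))*110209 = (2834052234/218483 + 227*sqrt(377)/2)*110209 = 7263675875742/5081 + 25017443*sqrt(377)/2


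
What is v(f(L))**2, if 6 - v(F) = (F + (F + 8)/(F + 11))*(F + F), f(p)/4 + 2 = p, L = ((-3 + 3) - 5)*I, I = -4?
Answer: 759627292356/6889 ≈ 1.1027e+8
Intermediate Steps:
L = 20 (L = ((-3 + 3) - 5)*(-4) = (0 - 5)*(-4) = -5*(-4) = 20)
f(p) = -8 + 4*p
v(F) = 6 - 2*F*(F + (8 + F)/(11 + F)) (v(F) = 6 - (F + (F + 8)/(F + 11))*(F + F) = 6 - (F + (8 + F)/(11 + F))*2*F = 6 - 2*F*(F + (8 + F)/(11 + F)))
v(f(L))**2 = (2*(33 - (-8 + 4*20)**3 - 12*(-8 + 4*20)**2 - 5*(-8 + 4*20))/(11 + (-8 + 4*20)))**2 = (2*(33 - (-8 + 80)**3 - 12*(-8 + 80)**2 - 5*(-8 + 80))/(11 + (-8 + 80)))**2 = (2*(33 - 1*72**3 - 12*72**2 - 5*72)/(11 + 72))**2 = (2*(33 - 1*373248 - 12*5184 - 360)/83)**2 = (2*(1/83)*(33 - 373248 - 62208 - 360))**2 = (2*(1/83)*(-435783))**2 = (-871566/83)**2 = 759627292356/6889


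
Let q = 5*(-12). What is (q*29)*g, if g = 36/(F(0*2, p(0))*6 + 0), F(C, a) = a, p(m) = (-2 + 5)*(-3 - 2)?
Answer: 696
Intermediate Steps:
p(m) = -15 (p(m) = 3*(-5) = -15)
q = -60
g = -⅖ (g = 36/(-15*6 + 0) = 36/(-90 + 0) = 36/(-90) = 36*(-1/90) = -⅖ ≈ -0.40000)
(q*29)*g = -60*29*(-⅖) = -1740*(-⅖) = 696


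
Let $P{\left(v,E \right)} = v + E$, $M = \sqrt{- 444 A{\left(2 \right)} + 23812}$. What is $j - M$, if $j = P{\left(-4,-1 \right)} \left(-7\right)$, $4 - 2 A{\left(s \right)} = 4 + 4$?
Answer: $35 - 10 \sqrt{247} \approx -122.16$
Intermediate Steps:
$A{\left(s \right)} = -2$ ($A{\left(s \right)} = 2 - \frac{4 + 4}{2} = 2 - 4 = -2$)
$M = 10 \sqrt{247}$ ($M = \sqrt{\left(-444\right) \left(-2\right) + 23812} = \sqrt{888 + 23812} = \sqrt{24700} = 10 \sqrt{247} \approx 157.16$)
$P{\left(v,E \right)} = E + v$
$j = 35$ ($j = \left(-1 - 4\right) \left(-7\right) = \left(-5\right) \left(-7\right) = 35$)
$j - M = 35 - 10 \sqrt{247}$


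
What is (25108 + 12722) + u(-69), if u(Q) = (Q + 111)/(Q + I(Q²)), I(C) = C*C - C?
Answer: 285771489524/7554097 ≈ 37830.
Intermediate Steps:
I(C) = C² - C
u(Q) = (111 + Q)/(Q + Q²*(-1 + Q²)) (u(Q) = (Q + 111)/(Q + Q²*(-1 + Q²)) = (111 + Q)/(Q + Q²*(-1 + Q²)))
(25108 + 12722) + u(-69) = (25108 + 12722) + (111 - 69)/((-69)*(1 + (-69)³ - 1*(-69))) = 37830 - 1/69*42/(1 - 328509 + 69) = 37830 - 1/69*42/(-328439) = 37830 - 1/69*(-1/328439)*42 = 37830 + 14/7554097 = 285771489524/7554097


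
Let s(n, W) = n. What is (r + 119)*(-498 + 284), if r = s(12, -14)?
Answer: -28034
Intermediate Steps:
r = 12
(r + 119)*(-498 + 284) = (12 + 119)*(-498 + 284) = 131*(-214) = -28034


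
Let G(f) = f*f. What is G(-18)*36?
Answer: 11664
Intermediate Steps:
G(f) = f²
G(-18)*36 = (-18)²*36 = 324*36 = 11664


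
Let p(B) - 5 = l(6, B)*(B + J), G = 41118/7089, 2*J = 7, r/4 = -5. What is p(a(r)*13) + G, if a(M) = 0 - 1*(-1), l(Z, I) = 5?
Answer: 440937/4726 ≈ 93.300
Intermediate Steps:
r = -20 (r = 4*(-5) = -20)
a(M) = 1 (a(M) = 0 + 1 = 1)
J = 7/2 (J = (1/2)*7 = 7/2 ≈ 3.5000)
G = 13706/2363 (G = 41118*(1/7089) = 13706/2363 ≈ 5.8003)
p(B) = 45/2 + 5*B (p(B) = 5 + 5*(B + 7/2) = 5 + 5*(7/2 + B) = 5 + (35/2 + 5*B) = 45/2 + 5*B)
p(a(r)*13) + G = (45/2 + 5*(1*13)) + 13706/2363 = (45/2 + 5*13) + 13706/2363 = (45/2 + 65) + 13706/2363 = 175/2 + 13706/2363 = 440937/4726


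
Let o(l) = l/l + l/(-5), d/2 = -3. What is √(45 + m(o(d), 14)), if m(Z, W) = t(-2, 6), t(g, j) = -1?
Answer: 2*√11 ≈ 6.6332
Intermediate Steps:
d = -6 (d = 2*(-3) = -6)
o(l) = 1 - l/5 (o(l) = 1 + l*(-⅕) = 1 - l/5)
m(Z, W) = -1
√(45 + m(o(d), 14)) = √(45 - 1) = √44 = 2*√11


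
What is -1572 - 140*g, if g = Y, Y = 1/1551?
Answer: -2438312/1551 ≈ -1572.1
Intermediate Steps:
Y = 1/1551 ≈ 0.00064475
g = 1/1551 ≈ 0.00064475
-1572 - 140*g = -1572 - 140*1/1551 = -1572 - 140/1551 = -2438312/1551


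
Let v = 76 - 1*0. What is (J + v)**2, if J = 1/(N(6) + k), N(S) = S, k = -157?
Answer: 131675625/22801 ≈ 5775.0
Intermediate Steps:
v = 76 (v = 76 + 0 = 76)
J = -1/151 (J = 1/(6 - 157) = 1/(-151) = -1/151 ≈ -0.0066225)
(J + v)**2 = (-1/151 + 76)**2 = (11475/151)**2 = 131675625/22801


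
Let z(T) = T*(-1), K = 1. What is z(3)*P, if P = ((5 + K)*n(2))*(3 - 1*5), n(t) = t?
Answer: 72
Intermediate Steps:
z(T) = -T
P = -24 (P = ((5 + 1)*2)*(3 - 1*5) = (6*2)*(3 - 5) = 12*(-2) = -24)
z(3)*P = -1*3*(-24) = -3*(-24) = 72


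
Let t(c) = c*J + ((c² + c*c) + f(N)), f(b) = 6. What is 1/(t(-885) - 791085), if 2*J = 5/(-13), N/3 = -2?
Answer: 26/20164071 ≈ 1.2894e-6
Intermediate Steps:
N = -6 (N = 3*(-2) = -6)
J = -5/26 (J = (5/(-13))/2 = (5*(-1/13))/2 = (½)*(-5/13) = -5/26 ≈ -0.19231)
t(c) = 6 + 2*c² - 5*c/26 (t(c) = c*(-5/26) + ((c² + c*c) + 6) = -5*c/26 + ((c² + c²) + 6) = -5*c/26 + (2*c² + 6) = -5*c/26 + (6 + 2*c²) = 6 + 2*c² - 5*c/26)
1/(t(-885) - 791085) = 1/((6 + 2*(-885)² - 5/26*(-885)) - 791085) = 1/((6 + 2*783225 + 4425/26) - 791085) = 1/((6 + 1566450 + 4425/26) - 791085) = 1/(40732281/26 - 791085) = 1/(20164071/26) = 26/20164071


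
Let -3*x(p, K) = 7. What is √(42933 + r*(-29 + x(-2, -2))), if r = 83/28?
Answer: √75569970/42 ≈ 206.98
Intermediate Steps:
x(p, K) = -7/3 (x(p, K) = -⅓*7 = -7/3)
r = 83/28 (r = 83*(1/28) = 83/28 ≈ 2.9643)
√(42933 + r*(-29 + x(-2, -2))) = √(42933 + 83*(-29 - 7/3)/28) = √(42933 + (83/28)*(-94/3)) = √(42933 - 3901/42) = √(1799285/42) = √75569970/42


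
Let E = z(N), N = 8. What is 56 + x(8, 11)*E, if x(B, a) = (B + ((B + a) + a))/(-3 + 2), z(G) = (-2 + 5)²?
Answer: -286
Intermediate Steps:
z(G) = 9 (z(G) = 3² = 9)
E = 9
x(B, a) = -2*B - 2*a (x(B, a) = (B + (B + 2*a))/(-1) = (2*B + 2*a)*(-1) = -2*B - 2*a)
56 + x(8, 11)*E = 56 + (-2*8 - 2*11)*9 = 56 + (-16 - 22)*9 = 56 - 38*9 = 56 - 342 = -286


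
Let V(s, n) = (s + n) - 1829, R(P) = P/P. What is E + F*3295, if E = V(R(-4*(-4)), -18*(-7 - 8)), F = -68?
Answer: -225618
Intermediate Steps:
R(P) = 1
V(s, n) = -1829 + n + s (V(s, n) = (n + s) - 1829 = -1829 + n + s)
E = -1558 (E = -1829 - 18*(-7 - 8) + 1 = -1829 - 18*(-15) + 1 = -1829 + 270 + 1 = -1558)
E + F*3295 = -1558 - 68*3295 = -1558 - 224060 = -225618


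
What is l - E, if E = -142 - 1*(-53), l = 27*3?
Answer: 170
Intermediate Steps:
l = 81
E = -89 (E = -142 + 53 = -89)
l - E = 81 - 1*(-89) = 81 + 89 = 170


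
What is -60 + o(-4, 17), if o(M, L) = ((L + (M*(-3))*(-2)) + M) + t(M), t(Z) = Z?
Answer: -75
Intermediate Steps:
o(M, L) = L + 8*M (o(M, L) = ((L + (M*(-3))*(-2)) + M) + M = ((L - 3*M*(-2)) + M) + M = ((L + 6*M) + M) + M = (L + 7*M) + M = L + 8*M)
-60 + o(-4, 17) = -60 + (17 + 8*(-4)) = -60 + (17 - 32) = -60 - 15 = -75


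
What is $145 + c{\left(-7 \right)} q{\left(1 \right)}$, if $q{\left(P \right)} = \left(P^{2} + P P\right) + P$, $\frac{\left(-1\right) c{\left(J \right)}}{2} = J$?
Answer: $187$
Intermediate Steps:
$c{\left(J \right)} = - 2 J$
$q{\left(P \right)} = P + 2 P^{2}$ ($q{\left(P \right)} = \left(P^{2} + P^{2}\right) + P = 2 P^{2} + P = P + 2 P^{2}$)
$145 + c{\left(-7 \right)} q{\left(1 \right)} = 145 + \left(-2\right) \left(-7\right) 1 \left(1 + 2 \cdot 1\right) = 145 + 14 \cdot 1 \left(1 + 2\right) = 145 + 14 \cdot 1 \cdot 3 = 145 + 14 \cdot 3 = 145 + 42 = 187$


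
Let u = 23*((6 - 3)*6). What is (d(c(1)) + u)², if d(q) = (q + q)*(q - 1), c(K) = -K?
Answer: 174724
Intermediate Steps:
d(q) = 2*q*(-1 + q) (d(q) = (2*q)*(-1 + q) = 2*q*(-1 + q))
u = 414 (u = 23*(3*6) = 23*18 = 414)
(d(c(1)) + u)² = (2*(-1*1)*(-1 - 1*1) + 414)² = (2*(-1)*(-1 - 1) + 414)² = (2*(-1)*(-2) + 414)² = (4 + 414)² = 418² = 174724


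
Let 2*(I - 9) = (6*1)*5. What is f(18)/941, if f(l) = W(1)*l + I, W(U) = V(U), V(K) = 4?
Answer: 96/941 ≈ 0.10202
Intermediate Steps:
I = 24 (I = 9 + ((6*1)*5)/2 = 9 + (6*5)/2 = 9 + (1/2)*30 = 9 + 15 = 24)
W(U) = 4
f(l) = 24 + 4*l (f(l) = 4*l + 24 = 24 + 4*l)
f(18)/941 = (24 + 4*18)/941 = (24 + 72)*(1/941) = 96*(1/941) = 96/941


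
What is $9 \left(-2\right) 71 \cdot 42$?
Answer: $-53676$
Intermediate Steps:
$9 \left(-2\right) 71 \cdot 42 = \left(-18\right) 71 \cdot 42 = \left(-1278\right) 42 = -53676$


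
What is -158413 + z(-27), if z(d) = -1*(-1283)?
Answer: -157130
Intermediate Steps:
z(d) = 1283
-158413 + z(-27) = -158413 + 1283 = -157130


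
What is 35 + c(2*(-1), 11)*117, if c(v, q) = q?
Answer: 1322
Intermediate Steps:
35 + c(2*(-1), 11)*117 = 35 + 11*117 = 35 + 1287 = 1322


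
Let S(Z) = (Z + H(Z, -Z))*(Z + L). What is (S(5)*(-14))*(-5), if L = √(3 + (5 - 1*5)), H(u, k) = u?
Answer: 3500 + 700*√3 ≈ 4712.4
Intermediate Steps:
L = √3 (L = √(3 + (5 - 5)) = √(3 + 0) = √3 ≈ 1.7320)
S(Z) = 2*Z*(Z + √3) (S(Z) = (Z + Z)*(Z + √3) = (2*Z)*(Z + √3) = 2*Z*(Z + √3))
(S(5)*(-14))*(-5) = ((2*5*(5 + √3))*(-14))*(-5) = ((50 + 10*√3)*(-14))*(-5) = (-700 - 140*√3)*(-5) = 3500 + 700*√3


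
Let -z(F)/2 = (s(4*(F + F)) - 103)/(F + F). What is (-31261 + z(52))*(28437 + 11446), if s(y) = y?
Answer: -64845171455/52 ≈ -1.2470e+9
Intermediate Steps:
z(F) = -(-103 + 8*F)/F (z(F) = -2*(4*(F + F) - 103)/(F + F) = -2*(4*(2*F) - 103)/(2*F) = -2*(8*F - 103)*1/(2*F) = -2*(-103 + 8*F)*1/(2*F) = -(-103 + 8*F)/F)
(-31261 + z(52))*(28437 + 11446) = (-31261 + (-8 + 103/52))*(28437 + 11446) = (-31261 + (-8 + 103*(1/52)))*39883 = (-31261 + (-8 + 103/52))*39883 = (-31261 - 313/52)*39883 = -1625885/52*39883 = -64845171455/52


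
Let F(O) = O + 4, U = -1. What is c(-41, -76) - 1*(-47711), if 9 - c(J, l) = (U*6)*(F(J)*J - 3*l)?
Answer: 58190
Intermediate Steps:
F(O) = 4 + O
c(J, l) = 9 - 18*l + 6*J*(4 + J) (c(J, l) = 9 - (-1*6)*((4 + J)*J - 3*l) = 9 - (-6)*(J*(4 + J) - 3*l) = 9 - (-6)*(-3*l + J*(4 + J)) = 9 - (18*l - 6*J*(4 + J)) = 9 + (-18*l + 6*J*(4 + J)) = 9 - 18*l + 6*J*(4 + J))
c(-41, -76) - 1*(-47711) = (9 - 18*(-76) + 6*(-41)*(4 - 41)) - 1*(-47711) = (9 + 1368 + 6*(-41)*(-37)) + 47711 = (9 + 1368 + 9102) + 47711 = 10479 + 47711 = 58190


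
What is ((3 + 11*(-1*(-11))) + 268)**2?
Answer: 153664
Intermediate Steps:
((3 + 11*(-1*(-11))) + 268)**2 = ((3 + 11*11) + 268)**2 = ((3 + 121) + 268)**2 = (124 + 268)**2 = 392**2 = 153664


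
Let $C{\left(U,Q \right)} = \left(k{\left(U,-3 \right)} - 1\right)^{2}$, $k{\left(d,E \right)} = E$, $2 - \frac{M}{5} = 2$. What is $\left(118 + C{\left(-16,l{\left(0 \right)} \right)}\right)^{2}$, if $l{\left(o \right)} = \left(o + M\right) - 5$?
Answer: $17956$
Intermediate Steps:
$M = 0$ ($M = 10 - 10 = 0$)
$l{\left(o \right)} = -5 + o$ ($l{\left(o \right)} = \left(o + 0\right) - 5 = o - 5 = -5 + o$)
$C{\left(U,Q \right)} = 16$ ($C{\left(U,Q \right)} = \left(-3 - 1\right)^{2} = \left(-4\right)^{2} = 16$)
$\left(118 + C{\left(-16,l{\left(0 \right)} \right)}\right)^{2} = \left(118 + 16\right)^{2} = 134^{2} = 17956$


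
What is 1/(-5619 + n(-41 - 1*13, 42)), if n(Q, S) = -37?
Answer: -1/5656 ≈ -0.00017680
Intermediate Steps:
1/(-5619 + n(-41 - 1*13, 42)) = 1/(-5619 - 37) = 1/(-5656) = -1/5656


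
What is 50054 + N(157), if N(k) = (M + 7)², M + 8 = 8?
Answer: 50103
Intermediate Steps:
M = 0 (M = -8 + 8 = 0)
N(k) = 49 (N(k) = (0 + 7)² = 7² = 49)
50054 + N(157) = 50054 + 49 = 50103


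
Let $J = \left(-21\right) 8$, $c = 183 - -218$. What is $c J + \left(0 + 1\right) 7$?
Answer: $-67361$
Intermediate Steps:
$c = 401$ ($c = 183 + 218 = 401$)
$J = -168$
$c J + \left(0 + 1\right) 7 = 401 \left(-168\right) + \left(0 + 1\right) 7 = -67368 + 1 \cdot 7 = -67368 + 7 = -67361$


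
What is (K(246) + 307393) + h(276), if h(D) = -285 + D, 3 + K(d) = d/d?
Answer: 307382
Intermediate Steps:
K(d) = -2 (K(d) = -3 + d/d = -3 + 1 = -2)
(K(246) + 307393) + h(276) = (-2 + 307393) + (-285 + 276) = 307391 - 9 = 307382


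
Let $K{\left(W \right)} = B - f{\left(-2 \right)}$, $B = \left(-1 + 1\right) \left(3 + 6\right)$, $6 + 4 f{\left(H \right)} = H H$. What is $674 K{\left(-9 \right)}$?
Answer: $337$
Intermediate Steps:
$f{\left(H \right)} = - \frac{3}{2} + \frac{H^{2}}{4}$ ($f{\left(H \right)} = - \frac{3}{2} + \frac{H H}{4} = - \frac{3}{2} + \frac{H^{2}}{4}$)
$B = 0$ ($B = 0 \cdot 9 = 0$)
$K{\left(W \right)} = \frac{1}{2}$ ($K{\left(W \right)} = 0 - \left(- \frac{3}{2} + \frac{\left(-2\right)^{2}}{4}\right) = 0 - \left(- \frac{3}{2} + \frac{1}{4} \cdot 4\right) = 0 - \left(- \frac{3}{2} + 1\right) = 0 - - \frac{1}{2} = 0 + \frac{1}{2} = \frac{1}{2}$)
$674 K{\left(-9 \right)} = 674 \cdot \frac{1}{2} = 337$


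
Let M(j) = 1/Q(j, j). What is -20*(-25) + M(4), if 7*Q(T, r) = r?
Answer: 2007/4 ≈ 501.75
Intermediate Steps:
Q(T, r) = r/7
M(j) = 7/j (M(j) = 1/(j/7) = 7/j)
-20*(-25) + M(4) = -20*(-25) + 7/4 = 500 + 7*(1/4) = 500 + 7/4 = 2007/4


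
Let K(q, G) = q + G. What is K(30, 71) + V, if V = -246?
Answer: -145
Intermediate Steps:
K(q, G) = G + q
K(30, 71) + V = (71 + 30) - 246 = 101 - 246 = -145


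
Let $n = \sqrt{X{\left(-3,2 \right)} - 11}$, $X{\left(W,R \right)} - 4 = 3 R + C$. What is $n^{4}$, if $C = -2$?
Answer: $9$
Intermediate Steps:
$X{\left(W,R \right)} = 2 + 3 R$ ($X{\left(W,R \right)} = 4 + \left(3 R - 2\right) = 4 + \left(-2 + 3 R\right) = 2 + 3 R$)
$n = i \sqrt{3}$ ($n = \sqrt{\left(2 + 3 \cdot 2\right) - 11} = \sqrt{\left(2 + 6\right) - 11} = \sqrt{8 - 11} = \sqrt{-3} = i \sqrt{3} \approx 1.732 i$)
$n^{4} = \left(i \sqrt{3}\right)^{4} = 9$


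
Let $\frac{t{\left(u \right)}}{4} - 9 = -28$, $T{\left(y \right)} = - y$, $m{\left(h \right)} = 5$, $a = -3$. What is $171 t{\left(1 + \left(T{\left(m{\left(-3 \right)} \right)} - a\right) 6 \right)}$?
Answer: $-12996$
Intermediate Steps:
$t{\left(u \right)} = -76$ ($t{\left(u \right)} = 36 + 4 \left(-28\right) = 36 - 112 = -76$)
$171 t{\left(1 + \left(T{\left(m{\left(-3 \right)} \right)} - a\right) 6 \right)} = 171 \left(-76\right) = -12996$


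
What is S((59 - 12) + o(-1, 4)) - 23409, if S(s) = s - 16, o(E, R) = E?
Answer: -23379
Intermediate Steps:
S(s) = -16 + s
S((59 - 12) + o(-1, 4)) - 23409 = (-16 + ((59 - 12) - 1)) - 23409 = (-16 + (47 - 1)) - 23409 = (-16 + 46) - 23409 = 30 - 23409 = -23379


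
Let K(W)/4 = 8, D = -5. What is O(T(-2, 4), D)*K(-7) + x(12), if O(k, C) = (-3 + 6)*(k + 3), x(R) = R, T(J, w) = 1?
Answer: 396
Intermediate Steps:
K(W) = 32 (K(W) = 4*8 = 32)
O(k, C) = 9 + 3*k (O(k, C) = 3*(3 + k) = 9 + 3*k)
O(T(-2, 4), D)*K(-7) + x(12) = (9 + 3*1)*32 + 12 = (9 + 3)*32 + 12 = 12*32 + 12 = 384 + 12 = 396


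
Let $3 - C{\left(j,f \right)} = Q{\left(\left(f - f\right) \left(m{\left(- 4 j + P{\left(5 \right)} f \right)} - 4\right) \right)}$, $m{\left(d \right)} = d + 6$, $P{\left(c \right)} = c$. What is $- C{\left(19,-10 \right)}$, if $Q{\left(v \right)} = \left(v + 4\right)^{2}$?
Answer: $13$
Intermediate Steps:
$m{\left(d \right)} = 6 + d$
$Q{\left(v \right)} = \left(4 + v\right)^{2}$
$C{\left(j,f \right)} = -13$ ($C{\left(j,f \right)} = 3 - \left(4 + \left(f - f\right) \left(\left(6 + \left(- 4 j + 5 f\right)\right) - 4\right)\right)^{2} = 3 - \left(4 + 0 \left(\left(6 - 4 j + 5 f\right) - 4\right)\right)^{2} = 3 - \left(4 + 0 \left(2 - 4 j + 5 f\right)\right)^{2} = 3 - \left(4 + 0\right)^{2} = 3 - 4^{2} = 3 - 16 = -13$)
$- C{\left(19,-10 \right)} = \left(-1\right) \left(-13\right) = 13$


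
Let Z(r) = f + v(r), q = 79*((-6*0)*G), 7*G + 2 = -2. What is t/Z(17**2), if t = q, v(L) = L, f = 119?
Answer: 0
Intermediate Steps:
G = -4/7 (G = -2/7 + (1/7)*(-2) = -2/7 - 2/7 = -4/7 ≈ -0.57143)
q = 0 (q = 79*(-6*0*(-4/7)) = 79*(0*(-4/7)) = 79*0 = 0)
Z(r) = 119 + r
t = 0
t/Z(17**2) = 0/(119 + 17**2) = 0/(119 + 289) = 0/408 = 0*(1/408) = 0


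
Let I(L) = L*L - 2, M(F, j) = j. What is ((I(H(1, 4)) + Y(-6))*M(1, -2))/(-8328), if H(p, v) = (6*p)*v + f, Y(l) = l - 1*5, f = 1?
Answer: 51/347 ≈ 0.14697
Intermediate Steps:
Y(l) = -5 + l (Y(l) = l - 5 = -5 + l)
H(p, v) = 1 + 6*p*v (H(p, v) = (6*p)*v + 1 = 6*p*v + 1 = 1 + 6*p*v)
I(L) = -2 + L² (I(L) = L² - 2 = -2 + L²)
((I(H(1, 4)) + Y(-6))*M(1, -2))/(-8328) = (((-2 + (1 + 6*1*4)²) + (-5 - 6))*(-2))/(-8328) = (((-2 + (1 + 24)²) - 11)*(-2))*(-1/8328) = (((-2 + 25²) - 11)*(-2))*(-1/8328) = (((-2 + 625) - 11)*(-2))*(-1/8328) = ((623 - 11)*(-2))*(-1/8328) = (612*(-2))*(-1/8328) = -1224*(-1/8328) = 51/347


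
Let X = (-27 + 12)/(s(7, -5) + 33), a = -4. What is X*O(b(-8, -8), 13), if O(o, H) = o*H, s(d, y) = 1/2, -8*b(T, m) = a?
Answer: -195/67 ≈ -2.9104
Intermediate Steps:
b(T, m) = 1/2 (b(T, m) = -1/8*(-4) = 1/2)
s(d, y) = 1/2
O(o, H) = H*o
X = -30/67 (X = (-27 + 12)/(1/2 + 33) = -15/67/2 = -15*2/67 = -30/67 ≈ -0.44776)
X*O(b(-8, -8), 13) = -390/(67*2) = -30/67*13/2 = -195/67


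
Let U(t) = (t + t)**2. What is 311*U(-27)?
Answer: 906876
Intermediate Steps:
U(t) = 4*t**2 (U(t) = (2*t)**2 = 4*t**2)
311*U(-27) = 311*(4*(-27)**2) = 311*(4*729) = 311*2916 = 906876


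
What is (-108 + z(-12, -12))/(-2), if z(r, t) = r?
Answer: 60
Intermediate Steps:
(-108 + z(-12, -12))/(-2) = (-108 - 12)/(-2) = -120*(-1/2) = 60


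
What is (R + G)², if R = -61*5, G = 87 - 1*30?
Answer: 61504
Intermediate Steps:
G = 57 (G = 87 - 30 = 57)
R = -305
(R + G)² = (-305 + 57)² = (-248)² = 61504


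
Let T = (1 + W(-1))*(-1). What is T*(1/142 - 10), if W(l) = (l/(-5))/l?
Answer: 2838/355 ≈ 7.9944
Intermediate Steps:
W(l) = -⅕ (W(l) = (l*(-⅕))/l = (-l/5)/l = -⅕)
T = -⅘ (T = (1 - ⅕)*(-1) = (⅘)*(-1) = -⅘ ≈ -0.80000)
T*(1/142 - 10) = -4*(1/142 - 10)/5 = -⅘*(-1419/142) = 2838/355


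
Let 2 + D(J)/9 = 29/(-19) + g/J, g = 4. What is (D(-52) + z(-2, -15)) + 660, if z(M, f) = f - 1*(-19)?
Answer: 155998/247 ≈ 631.57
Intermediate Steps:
z(M, f) = 19 + f (z(M, f) = f + 19 = 19 + f)
D(J) = -603/19 + 36/J (D(J) = -18 + 9*(29/(-19) + 4/J) = -18 + 9*(29*(-1/19) + 4/J) = -18 + 9*(-29/19 + 4/J) = -18 + (-261/19 + 36/J) = -603/19 + 36/J)
(D(-52) + z(-2, -15)) + 660 = ((-603/19 + 36/(-52)) + (19 - 15)) + 660 = ((-603/19 + 36*(-1/52)) + 4) + 660 = ((-603/19 - 9/13) + 4) + 660 = (-8010/247 + 4) + 660 = -7022/247 + 660 = 155998/247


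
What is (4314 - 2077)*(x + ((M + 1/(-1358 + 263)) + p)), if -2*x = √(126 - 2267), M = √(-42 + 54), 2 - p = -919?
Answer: 2256001078/1095 + 4474*√3 - 2237*I*√2141/2 ≈ 2.068e+6 - 51754.0*I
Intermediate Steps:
p = 921 (p = 2 - 1*(-919) = 2 + 919 = 921)
M = 2*√3 (M = √12 = 2*√3 ≈ 3.4641)
x = -I*√2141/2 (x = -√(126 - 2267)/2 = -I*√2141/2 ≈ -23.135*I)
(4314 - 2077)*(x + ((M + 1/(-1358 + 263)) + p)) = (4314 - 2077)*(-I*√2141/2 + ((2*√3 + 1/(-1358 + 263)) + 921)) = 2237*(-I*√2141/2 + ((2*√3 + 1/(-1095)) + 921)) = 2237*(-I*√2141/2 + ((2*√3 - 1/1095) + 921)) = 2237*(-I*√2141/2 + ((-1/1095 + 2*√3) + 921)) = 2237*(-I*√2141/2 + (1008494/1095 + 2*√3)) = 2237*(1008494/1095 + 2*√3 - I*√2141/2) = 2256001078/1095 + 4474*√3 - 2237*I*√2141/2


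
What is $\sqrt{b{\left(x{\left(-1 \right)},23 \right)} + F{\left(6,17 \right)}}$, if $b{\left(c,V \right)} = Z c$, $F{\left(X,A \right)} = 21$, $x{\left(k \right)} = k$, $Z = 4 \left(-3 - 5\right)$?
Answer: $\sqrt{53} \approx 7.2801$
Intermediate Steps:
$Z = -32$ ($Z = 4 \left(-8\right) = -32$)
$b{\left(c,V \right)} = - 32 c$
$\sqrt{b{\left(x{\left(-1 \right)},23 \right)} + F{\left(6,17 \right)}} = \sqrt{\left(-32\right) \left(-1\right) + 21} = \sqrt{32 + 21} = \sqrt{53}$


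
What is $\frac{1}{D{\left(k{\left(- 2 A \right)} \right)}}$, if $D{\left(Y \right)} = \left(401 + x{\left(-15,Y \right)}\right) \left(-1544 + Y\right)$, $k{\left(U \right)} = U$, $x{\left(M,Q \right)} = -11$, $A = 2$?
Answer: $- \frac{1}{603720} \approx -1.6564 \cdot 10^{-6}$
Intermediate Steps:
$D{\left(Y \right)} = -602160 + 390 Y$ ($D{\left(Y \right)} = \left(401 - 11\right) \left(-1544 + Y\right) = 390 \left(-1544 + Y\right) = -602160 + 390 Y$)
$\frac{1}{D{\left(k{\left(- 2 A \right)} \right)}} = \frac{1}{-602160 + 390 \left(\left(-2\right) 2\right)} = \frac{1}{-602160 + 390 \left(-4\right)} = \frac{1}{-602160 - 1560} = \frac{1}{-603720} = - \frac{1}{603720}$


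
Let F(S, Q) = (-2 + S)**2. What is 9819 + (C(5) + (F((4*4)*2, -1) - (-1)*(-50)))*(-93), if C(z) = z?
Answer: -69696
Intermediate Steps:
9819 + (C(5) + (F((4*4)*2, -1) - (-1)*(-50)))*(-93) = 9819 + (5 + ((-2 + (4*4)*2)**2 - (-1)*(-50)))*(-93) = 9819 + (5 + ((-2 + 16*2)**2 - 1*50))*(-93) = 9819 + (5 + ((-2 + 32)**2 - 50))*(-93) = 9819 + (5 + (30**2 - 50))*(-93) = 9819 + (5 + (900 - 50))*(-93) = 9819 + (5 + 850)*(-93) = 9819 + 855*(-93) = 9819 - 79515 = -69696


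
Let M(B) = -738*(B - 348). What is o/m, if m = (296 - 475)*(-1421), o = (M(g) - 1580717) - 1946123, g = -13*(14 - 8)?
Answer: -3212452/254359 ≈ -12.630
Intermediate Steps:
g = -78 (g = -13*6 = -78)
M(B) = 256824 - 738*B (M(B) = -738*(-348 + B) = 256824 - 738*B)
o = -3212452 (o = ((256824 - 738*(-78)) - 1580717) - 1946123 = ((256824 + 57564) - 1580717) - 1946123 = (314388 - 1580717) - 1946123 = -1266329 - 1946123 = -3212452)
m = 254359 (m = -179*(-1421) = 254359)
o/m = -3212452/254359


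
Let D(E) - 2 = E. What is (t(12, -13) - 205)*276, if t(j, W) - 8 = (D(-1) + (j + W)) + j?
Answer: -51060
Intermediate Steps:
D(E) = 2 + E
t(j, W) = 9 + W + 2*j (t(j, W) = 8 + (((2 - 1) + (j + W)) + j) = 8 + ((1 + (W + j)) + j) = 8 + ((1 + W + j) + j) = 8 + (1 + W + 2*j) = 9 + W + 2*j)
(t(12, -13) - 205)*276 = ((9 - 13 + 2*12) - 205)*276 = ((9 - 13 + 24) - 205)*276 = (20 - 205)*276 = -185*276 = -51060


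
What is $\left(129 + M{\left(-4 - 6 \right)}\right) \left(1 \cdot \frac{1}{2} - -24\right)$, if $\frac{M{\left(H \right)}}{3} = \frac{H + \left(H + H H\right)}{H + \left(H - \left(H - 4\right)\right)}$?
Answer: $\frac{4361}{2} \approx 2180.5$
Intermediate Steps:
$M{\left(H \right)} = \frac{3 \left(H^{2} + 2 H\right)}{4 + H}$ ($M{\left(H \right)} = 3 \frac{H + \left(H + H H\right)}{H + \left(H - \left(H - 4\right)\right)} = 3 \frac{H + \left(H + H^{2}\right)}{H + \left(H - \left(-4 + H\right)\right)} = 3 \frac{H^{2} + 2 H}{H + \left(H - \left(-4 + H\right)\right)} = 3 \frac{H^{2} + 2 H}{H + 4} = 3 \frac{H^{2} + 2 H}{4 + H} = \frac{3 \left(H^{2} + 2 H\right)}{4 + H}$)
$\left(129 + M{\left(-4 - 6 \right)}\right) \left(1 \cdot \frac{1}{2} - -24\right) = \left(129 + \frac{3 \left(-4 - 6\right) \left(2 - 10\right)}{4 - 10}\right) \left(1 \cdot \frac{1}{2} - -24\right) = \left(129 + \frac{3 \left(-4 - 6\right) \left(2 - 10\right)}{4 - 10}\right) \left(1 \cdot \frac{1}{2} + 24\right) = \left(129 + 3 \left(-10\right) \frac{1}{4 - 10} \left(2 - 10\right)\right) \left(\frac{1}{2} + 24\right) = \left(129 + 3 \left(-10\right) \frac{1}{-6} \left(-8\right)\right) \frac{49}{2} = \left(129 + 3 \left(-10\right) \left(- \frac{1}{6}\right) \left(-8\right)\right) \frac{49}{2} = \left(129 - 40\right) \frac{49}{2} = 89 \cdot \frac{49}{2} = \frac{4361}{2}$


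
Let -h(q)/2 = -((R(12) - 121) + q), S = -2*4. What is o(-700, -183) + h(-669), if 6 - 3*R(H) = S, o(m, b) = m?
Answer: -6812/3 ≈ -2270.7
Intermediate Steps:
S = -8
R(H) = 14/3 (R(H) = 2 - ⅓*(-8) = 2 + 8/3 = 14/3)
h(q) = -698/3 + 2*q (h(q) = -(-2)*((14/3 - 121) + q) = -(-2)*(-349/3 + q) = -2*(349/3 - q) = -698/3 + 2*q)
o(-700, -183) + h(-669) = -700 + (-698/3 + 2*(-669)) = -700 + (-698/3 - 1338) = -700 - 4712/3 = -6812/3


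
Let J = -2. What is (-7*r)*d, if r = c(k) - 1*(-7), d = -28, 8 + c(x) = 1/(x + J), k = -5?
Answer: -224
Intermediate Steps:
c(x) = -8 + 1/(-2 + x) (c(x) = -8 + 1/(x - 2) = -8 + 1/(-2 + x))
r = -8/7 (r = (17 - 8*(-5))/(-2 - 5) - 1*(-7) = (17 + 40)/(-7) + 7 = -⅐*57 + 7 = -57/7 + 7 = -8/7 ≈ -1.1429)
(-7*r)*d = -7*(-8/7)*(-28) = 8*(-28) = -224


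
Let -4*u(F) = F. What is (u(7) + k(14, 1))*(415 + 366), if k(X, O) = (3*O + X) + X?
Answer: 91377/4 ≈ 22844.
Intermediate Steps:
u(F) = -F/4
k(X, O) = 2*X + 3*O (k(X, O) = (X + 3*O) + X = 2*X + 3*O)
(u(7) + k(14, 1))*(415 + 366) = (-¼*7 + (2*14 + 3*1))*(415 + 366) = (-7/4 + (28 + 3))*781 = (-7/4 + 31)*781 = (117/4)*781 = 91377/4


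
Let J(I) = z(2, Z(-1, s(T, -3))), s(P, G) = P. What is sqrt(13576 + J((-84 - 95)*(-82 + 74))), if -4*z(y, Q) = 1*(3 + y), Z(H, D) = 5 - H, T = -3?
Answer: sqrt(54299)/2 ≈ 116.51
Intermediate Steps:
z(y, Q) = -3/4 - y/4 (z(y, Q) = -(3 + y)/4 = -3/4 - y/4)
J(I) = -5/4 (J(I) = -3/4 - 1/4*2 = -3/4 - 1/2 = -5/4)
sqrt(13576 + J((-84 - 95)*(-82 + 74))) = sqrt(13576 - 5/4) = sqrt(54299/4) = sqrt(54299)/2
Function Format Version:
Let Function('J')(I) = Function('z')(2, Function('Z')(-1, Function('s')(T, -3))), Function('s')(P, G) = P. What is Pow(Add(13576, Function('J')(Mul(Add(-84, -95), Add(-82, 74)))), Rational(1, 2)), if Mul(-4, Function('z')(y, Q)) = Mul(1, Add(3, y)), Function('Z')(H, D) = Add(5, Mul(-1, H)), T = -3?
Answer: Mul(Rational(1, 2), Pow(54299, Rational(1, 2))) ≈ 116.51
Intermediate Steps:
Function('z')(y, Q) = Add(Rational(-3, 4), Mul(Rational(-1, 4), y)) (Function('z')(y, Q) = Mul(Rational(-1, 4), Mul(1, Add(3, y))) = Mul(Rational(-1, 4), Add(3, y)) = Add(Rational(-3, 4), Mul(Rational(-1, 4), y)))
Function('J')(I) = Rational(-5, 4) (Function('J')(I) = Add(Rational(-3, 4), Mul(Rational(-1, 4), 2)) = Add(Rational(-3, 4), Rational(-1, 2)) = Rational(-5, 4))
Pow(Add(13576, Function('J')(Mul(Add(-84, -95), Add(-82, 74)))), Rational(1, 2)) = Pow(Add(13576, Rational(-5, 4)), Rational(1, 2)) = Pow(Rational(54299, 4), Rational(1, 2)) = Mul(Rational(1, 2), Pow(54299, Rational(1, 2)))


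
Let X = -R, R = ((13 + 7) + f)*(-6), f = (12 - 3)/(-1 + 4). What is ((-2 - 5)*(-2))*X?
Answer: 1932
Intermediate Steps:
f = 3 (f = 9/3 = 9*(1/3) = 3)
R = -138 (R = ((13 + 7) + 3)*(-6) = (20 + 3)*(-6) = 23*(-6) = -138)
X = 138 (X = -1*(-138) = 138)
((-2 - 5)*(-2))*X = ((-2 - 5)*(-2))*138 = -7*(-2)*138 = 14*138 = 1932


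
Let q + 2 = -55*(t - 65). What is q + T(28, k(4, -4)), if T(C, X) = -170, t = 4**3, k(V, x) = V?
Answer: -117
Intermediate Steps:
t = 64
q = 53 (q = -2 - 55*(64 - 65) = -2 - 55*(-1) = -2 + 55 = 53)
q + T(28, k(4, -4)) = 53 - 170 = -117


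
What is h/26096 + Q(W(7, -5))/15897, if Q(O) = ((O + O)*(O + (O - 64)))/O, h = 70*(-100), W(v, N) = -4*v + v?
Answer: -2085917/7408002 ≈ -0.28158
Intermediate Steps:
W(v, N) = -3*v
h = -7000
Q(O) = -128 + 4*O (Q(O) = ((2*O)*(O + (-64 + O)))/O = ((2*O)*(-64 + 2*O))/O = (2*O*(-64 + 2*O))/O = -128 + 4*O)
h/26096 + Q(W(7, -5))/15897 = -7000/26096 + (-128 + 4*(-3*7))/15897 = -7000*1/26096 + (-128 + 4*(-21))*(1/15897) = -125/466 + (-128 - 84)*(1/15897) = -125/466 - 212*1/15897 = -125/466 - 212/15897 = -2085917/7408002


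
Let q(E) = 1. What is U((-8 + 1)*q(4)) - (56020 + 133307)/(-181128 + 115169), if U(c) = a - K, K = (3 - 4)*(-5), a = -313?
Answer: -20785635/65959 ≈ -315.13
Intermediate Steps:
K = 5 (K = -1*(-5) = 5)
U(c) = -318 (U(c) = -313 - 1*5 = -313 - 5 = -318)
U((-8 + 1)*q(4)) - (56020 + 133307)/(-181128 + 115169) = -318 - (56020 + 133307)/(-181128 + 115169) = -318 - 189327/(-65959) = -318 - 189327*(-1)/65959 = -318 - 1*(-189327/65959) = -318 + 189327/65959 = -20785635/65959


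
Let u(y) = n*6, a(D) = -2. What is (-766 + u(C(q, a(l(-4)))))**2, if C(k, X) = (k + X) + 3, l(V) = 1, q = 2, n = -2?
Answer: 605284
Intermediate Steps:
C(k, X) = 3 + X + k (C(k, X) = (X + k) + 3 = 3 + X + k)
u(y) = -12 (u(y) = -2*6 = -12)
(-766 + u(C(q, a(l(-4)))))**2 = (-766 - 12)**2 = (-778)**2 = 605284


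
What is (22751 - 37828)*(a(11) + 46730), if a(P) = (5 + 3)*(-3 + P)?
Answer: -705513138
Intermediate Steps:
a(P) = -24 + 8*P (a(P) = 8*(-3 + P) = -24 + 8*P)
(22751 - 37828)*(a(11) + 46730) = (22751 - 37828)*((-24 + 8*11) + 46730) = -15077*((-24 + 88) + 46730) = -15077*(64 + 46730) = -15077*46794 = -705513138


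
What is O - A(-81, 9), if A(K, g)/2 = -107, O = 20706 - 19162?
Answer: 1758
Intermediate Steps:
O = 1544
A(K, g) = -214 (A(K, g) = 2*(-107) = -214)
O - A(-81, 9) = 1544 - 1*(-214) = 1544 + 214 = 1758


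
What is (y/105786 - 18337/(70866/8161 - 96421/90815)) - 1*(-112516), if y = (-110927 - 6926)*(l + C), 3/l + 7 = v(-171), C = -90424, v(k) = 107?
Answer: 12599570353199073442169/59756438089607400 ≈ 2.1085e+5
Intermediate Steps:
l = 3/100 (l = 3/(-7 + 107) = 3/100 ≈ 0.030000)
y = 1065673613641/100 (y = (-110927 - 6926)*(3/100 - 90424) = -117853*(-9042397/100) = 1065673613641/100 ≈ 1.0657e+10)
(y/105786 - 18337/(70866/8161 - 96421/90815)) - 1*(-112516) = ((1065673613641/100)/105786 - 18337/(70866/8161 - 96421/90815)) - 1*(-112516) = ((1065673613641/100)*(1/105786) - 18337/(70866*(1/8161) - 96421*1/90815)) + 112516 = (1065673613641/10578600 - 18337/(70866/8161 - 96421/90815)) + 112516 = (1065673613641/10578600 - 18337/5648804009/741141215) + 112516 = (1065673613641/10578600 - 18337*741141215/5648804009) + 112516 = (1065673613641/10578600 - 13590306459455/5648804009) + 112516 = 5876014965108807223769/59756438089607400 + 112516 = 12599570353199073442169/59756438089607400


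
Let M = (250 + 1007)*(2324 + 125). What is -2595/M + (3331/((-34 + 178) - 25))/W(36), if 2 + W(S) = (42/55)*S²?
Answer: 182400694785/6633237093658 ≈ 0.027498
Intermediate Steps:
W(S) = -2 + 42*S²/55 (W(S) = -2 + (42/55)*S² = -2 + (42*(1/55))*S² = -2 + 42*S²/55)
M = 3078393 (M = 1257*2449 = 3078393)
-2595/M + (3331/((-34 + 178) - 25))/W(36) = -2595/3078393 + (3331/((-34 + 178) - 25))/(-2 + (42/55)*36²) = -2595*1/3078393 + (3331/(144 - 25))/(-2 + (42/55)*1296) = -865/1026131 + (3331/119)/(-2 + 54432/55) = -865/1026131 + (3331*(1/119))/(54322/55) = -865/1026131 + (3331/119)*(55/54322) = -865/1026131 + 183205/6464318 = 182400694785/6633237093658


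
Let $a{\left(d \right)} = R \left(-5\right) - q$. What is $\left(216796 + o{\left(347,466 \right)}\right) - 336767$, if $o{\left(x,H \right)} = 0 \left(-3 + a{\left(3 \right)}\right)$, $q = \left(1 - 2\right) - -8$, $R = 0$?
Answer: $-119971$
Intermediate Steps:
$q = 7$ ($q = \left(1 - 2\right) + 8 = -1 + 8 = 7$)
$a{\left(d \right)} = -7$ ($a{\left(d \right)} = 0 \left(-5\right) - 7 = 0 - 7 = -7$)
$o{\left(x,H \right)} = 0$ ($o{\left(x,H \right)} = 0 \left(-3 - 7\right) = 0 \left(-10\right) = 0$)
$\left(216796 + o{\left(347,466 \right)}\right) - 336767 = \left(216796 + 0\right) - 336767 = 216796 - 336767 = -119971$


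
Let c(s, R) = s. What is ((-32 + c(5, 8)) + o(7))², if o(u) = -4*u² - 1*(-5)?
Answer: 47524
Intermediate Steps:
o(u) = 5 - 4*u² (o(u) = -4*u² + 5 = 5 - 4*u²)
((-32 + c(5, 8)) + o(7))² = ((-32 + 5) + (5 - 4*7²))² = (-27 + (5 - 4*49))² = (-27 + (5 - 196))² = (-27 - 191)² = (-218)² = 47524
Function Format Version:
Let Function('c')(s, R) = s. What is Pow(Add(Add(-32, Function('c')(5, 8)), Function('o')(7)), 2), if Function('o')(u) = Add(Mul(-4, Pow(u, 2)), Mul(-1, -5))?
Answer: 47524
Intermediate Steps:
Function('o')(u) = Add(5, Mul(-4, Pow(u, 2))) (Function('o')(u) = Add(Mul(-4, Pow(u, 2)), 5) = Add(5, Mul(-4, Pow(u, 2))))
Pow(Add(Add(-32, Function('c')(5, 8)), Function('o')(7)), 2) = Pow(Add(Add(-32, 5), Add(5, Mul(-4, Pow(7, 2)))), 2) = Pow(Add(-27, Add(5, Mul(-4, 49))), 2) = Pow(Add(-27, Add(5, -196)), 2) = Pow(Add(-27, -191), 2) = Pow(-218, 2) = 47524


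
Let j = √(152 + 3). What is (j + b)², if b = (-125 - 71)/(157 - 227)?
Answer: 4071/25 + 28*√155/5 ≈ 232.56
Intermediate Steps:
b = 14/5 (b = -196/(-70) = -196*(-1/70) = 14/5 ≈ 2.8000)
j = √155 ≈ 12.450
(j + b)² = (√155 + 14/5)² = (14/5 + √155)²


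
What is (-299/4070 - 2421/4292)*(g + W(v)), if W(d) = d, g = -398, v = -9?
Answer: 150497/580 ≈ 259.48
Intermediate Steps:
(-299/4070 - 2421/4292)*(g + W(v)) = (-299/4070 - 2421/4292)*(-398 - 9) = (-299*1/4070 - 2421*1/4292)*(-407) = (-299/4070 - 2421/4292)*(-407) = -150497/236060*(-407) = 150497/580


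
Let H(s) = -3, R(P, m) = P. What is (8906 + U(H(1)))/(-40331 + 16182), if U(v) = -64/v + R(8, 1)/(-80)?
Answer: -267817/724470 ≈ -0.36967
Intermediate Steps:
U(v) = -1/10 - 64/v (U(v) = -64/v + 8/(-80) = -64/v + 8*(-1/80) = -64/v - 1/10 = -1/10 - 64/v)
(8906 + U(H(1)))/(-40331 + 16182) = (8906 + (1/10)*(-640 - 1*(-3))/(-3))/(-40331 + 16182) = (8906 + (1/10)*(-1/3)*(-640 + 3))/(-24149) = (8906 + (1/10)*(-1/3)*(-637))*(-1/24149) = (8906 + 637/30)*(-1/24149) = (267817/30)*(-1/24149) = -267817/724470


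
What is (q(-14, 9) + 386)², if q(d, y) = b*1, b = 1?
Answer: 149769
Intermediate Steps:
q(d, y) = 1 (q(d, y) = 1*1 = 1)
(q(-14, 9) + 386)² = (1 + 386)² = 387² = 149769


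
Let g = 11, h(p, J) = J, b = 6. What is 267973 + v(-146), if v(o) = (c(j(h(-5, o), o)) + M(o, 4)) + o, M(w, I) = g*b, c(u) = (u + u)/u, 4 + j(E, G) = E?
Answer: 267895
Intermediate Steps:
j(E, G) = -4 + E
c(u) = 2 (c(u) = (2*u)/u = 2)
M(w, I) = 66 (M(w, I) = 11*6 = 66)
v(o) = 68 + o (v(o) = (2 + 66) + o = 68 + o)
267973 + v(-146) = 267973 + (68 - 146) = 267973 - 78 = 267895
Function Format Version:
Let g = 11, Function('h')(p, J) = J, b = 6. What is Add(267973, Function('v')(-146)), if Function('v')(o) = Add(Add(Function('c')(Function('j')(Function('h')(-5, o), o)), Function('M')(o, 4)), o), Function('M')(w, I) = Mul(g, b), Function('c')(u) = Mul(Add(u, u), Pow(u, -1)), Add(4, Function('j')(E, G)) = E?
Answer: 267895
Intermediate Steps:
Function('j')(E, G) = Add(-4, E)
Function('c')(u) = 2 (Function('c')(u) = Mul(Mul(2, u), Pow(u, -1)) = 2)
Function('M')(w, I) = 66 (Function('M')(w, I) = Mul(11, 6) = 66)
Function('v')(o) = Add(68, o) (Function('v')(o) = Add(Add(2, 66), o) = Add(68, o))
Add(267973, Function('v')(-146)) = Add(267973, Add(68, -146)) = Add(267973, -78) = 267895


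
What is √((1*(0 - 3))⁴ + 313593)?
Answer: √313674 ≈ 560.07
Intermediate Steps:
√((1*(0 - 3))⁴ + 313593) = √((1*(-3))⁴ + 313593) = √((-3)⁴ + 313593) = √(81 + 313593) = √313674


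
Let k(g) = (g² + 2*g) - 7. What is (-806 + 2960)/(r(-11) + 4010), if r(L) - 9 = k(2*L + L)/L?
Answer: 23694/43193 ≈ 0.54856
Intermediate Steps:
k(g) = -7 + g² + 2*g
r(L) = 9 + (-7 + 6*L + 9*L²)/L (r(L) = 9 + (-7 + (2*L + L)² + 2*(2*L + L))/L = 9 + (-7 + (3*L)² + 2*(3*L))/L = 9 + (-7 + 9*L² + 6*L)/L = 9 + (-7 + 6*L + 9*L²)/L)
(-806 + 2960)/(r(-11) + 4010) = (-806 + 2960)/((15 - 7/(-11) + 9*(-11)) + 4010) = 2154/((15 - 7*(-1/11) - 99) + 4010) = 2154/((15 + 7/11 - 99) + 4010) = 2154/(-917/11 + 4010) = 2154/(43193/11) = 2154*(11/43193) = 23694/43193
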